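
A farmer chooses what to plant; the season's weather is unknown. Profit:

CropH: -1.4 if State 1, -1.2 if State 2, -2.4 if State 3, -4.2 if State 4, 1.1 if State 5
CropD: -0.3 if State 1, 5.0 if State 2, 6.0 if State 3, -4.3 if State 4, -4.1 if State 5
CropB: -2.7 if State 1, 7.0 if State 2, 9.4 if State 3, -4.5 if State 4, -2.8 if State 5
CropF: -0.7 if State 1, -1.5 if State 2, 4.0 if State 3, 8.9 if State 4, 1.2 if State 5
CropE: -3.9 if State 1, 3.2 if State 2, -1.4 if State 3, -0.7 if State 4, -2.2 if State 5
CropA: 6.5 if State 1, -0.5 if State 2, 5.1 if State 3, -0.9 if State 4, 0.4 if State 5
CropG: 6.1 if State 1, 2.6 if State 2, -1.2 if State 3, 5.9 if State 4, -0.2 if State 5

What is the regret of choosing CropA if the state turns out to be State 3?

Best payoff under State 3 is 9.4.
Regret = 9.4 − 5.1 = 4.3.

4.3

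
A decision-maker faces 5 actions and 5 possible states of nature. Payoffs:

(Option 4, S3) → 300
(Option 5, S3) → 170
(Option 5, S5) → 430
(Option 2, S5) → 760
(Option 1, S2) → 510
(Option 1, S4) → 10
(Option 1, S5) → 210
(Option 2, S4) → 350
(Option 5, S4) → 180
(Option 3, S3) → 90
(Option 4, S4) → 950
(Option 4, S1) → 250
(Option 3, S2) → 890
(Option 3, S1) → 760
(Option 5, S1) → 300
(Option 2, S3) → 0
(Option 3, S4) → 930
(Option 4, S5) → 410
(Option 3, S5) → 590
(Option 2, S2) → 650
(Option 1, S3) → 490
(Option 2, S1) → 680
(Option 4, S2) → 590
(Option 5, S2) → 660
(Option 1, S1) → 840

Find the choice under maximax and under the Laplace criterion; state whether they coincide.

maximax → Option 4; laplace → Option 3 (disagree)

Row maxima: Option 1=840, Option 2=760, Option 3=930, Option 4=950, Option 5=660
Best best-case = 950 → Option 4.
Row averages: Option 1=412, Option 2=488, Option 3=652, Option 4=500, Option 5=348
Highest average = 652 → Option 3.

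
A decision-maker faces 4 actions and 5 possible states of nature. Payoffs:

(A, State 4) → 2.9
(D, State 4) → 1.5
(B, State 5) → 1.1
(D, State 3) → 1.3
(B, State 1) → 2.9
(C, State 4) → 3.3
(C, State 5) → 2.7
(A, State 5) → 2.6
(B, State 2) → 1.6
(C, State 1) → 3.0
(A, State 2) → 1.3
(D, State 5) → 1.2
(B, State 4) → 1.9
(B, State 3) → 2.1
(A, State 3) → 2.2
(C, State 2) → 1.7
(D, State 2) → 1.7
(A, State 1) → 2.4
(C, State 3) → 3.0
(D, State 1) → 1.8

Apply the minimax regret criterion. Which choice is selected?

C

Column bests: State 1=3.0, State 2=1.7, State 3=3.0, State 4=3.3, State 5=2.7.
A regrets: 0.6, 0.4, 0.8, 0.4, 0.1 → max 0.8
B regrets: 0.1, 0.1, 0.9, 1.4, 1.6 → max 1.6
C regrets: 0.0, 0.0, 0.0, 0.0, 0.0 → max 0.0
D regrets: 1.2, 0.0, 1.7, 1.8, 1.5 → max 1.8
Smallest max regret = 0.0 → C.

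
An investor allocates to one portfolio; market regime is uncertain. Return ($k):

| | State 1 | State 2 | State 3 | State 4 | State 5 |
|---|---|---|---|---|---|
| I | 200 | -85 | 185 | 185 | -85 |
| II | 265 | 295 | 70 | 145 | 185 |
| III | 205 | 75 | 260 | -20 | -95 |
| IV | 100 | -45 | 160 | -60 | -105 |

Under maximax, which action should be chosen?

II

Row maxima: I=200, II=295, III=260, IV=160
Best best-case = 295 → II.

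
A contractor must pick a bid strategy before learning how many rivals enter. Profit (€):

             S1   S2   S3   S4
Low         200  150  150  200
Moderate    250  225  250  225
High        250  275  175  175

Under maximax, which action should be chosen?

Row maxima: Low=200, Moderate=250, High=275
Best best-case = 275 → High.

High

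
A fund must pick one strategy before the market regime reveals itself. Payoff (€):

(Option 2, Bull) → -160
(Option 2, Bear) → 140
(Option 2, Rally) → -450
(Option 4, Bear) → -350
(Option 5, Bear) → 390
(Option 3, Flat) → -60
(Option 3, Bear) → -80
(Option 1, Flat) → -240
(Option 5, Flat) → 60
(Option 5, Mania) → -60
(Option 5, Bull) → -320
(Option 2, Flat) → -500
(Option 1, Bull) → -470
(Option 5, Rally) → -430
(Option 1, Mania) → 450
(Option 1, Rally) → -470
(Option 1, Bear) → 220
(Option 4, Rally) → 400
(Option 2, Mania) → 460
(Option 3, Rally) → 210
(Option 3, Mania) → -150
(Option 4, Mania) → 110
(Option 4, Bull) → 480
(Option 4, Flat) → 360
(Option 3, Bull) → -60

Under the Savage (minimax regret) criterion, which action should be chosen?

Option 3

Column bests: Bear=390, Flat=360, Bull=480, Rally=400, Mania=460.
Option 1 regrets: 170, 600, 950, 870, 10 → max 950
Option 2 regrets: 250, 860, 640, 850, 0 → max 860
Option 3 regrets: 470, 420, 540, 190, 610 → max 610
Option 4 regrets: 740, 0, 0, 0, 350 → max 740
Option 5 regrets: 0, 300, 800, 830, 520 → max 830
Smallest max regret = 610 → Option 3.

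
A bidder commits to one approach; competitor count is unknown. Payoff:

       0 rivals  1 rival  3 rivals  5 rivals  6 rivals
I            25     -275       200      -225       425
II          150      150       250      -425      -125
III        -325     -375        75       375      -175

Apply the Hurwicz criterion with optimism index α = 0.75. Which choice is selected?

I

I: 0.75·425 + 0.25·(-275) = 250
II: 0.75·250 + 0.25·(-425) = 81.25
III: 0.75·375 + 0.25·(-375) = 187.5
Highest Hurwicz score = 250 → I.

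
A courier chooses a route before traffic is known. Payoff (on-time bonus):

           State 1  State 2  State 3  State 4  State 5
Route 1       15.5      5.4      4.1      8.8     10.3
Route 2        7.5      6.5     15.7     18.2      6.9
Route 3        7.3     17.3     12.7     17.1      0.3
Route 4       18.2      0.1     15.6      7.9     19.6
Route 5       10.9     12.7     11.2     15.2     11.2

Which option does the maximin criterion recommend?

Row minima: Route 1=4.1, Route 2=6.5, Route 3=0.3, Route 4=0.1, Route 5=10.9
Best worst-case = 10.9 → Route 5.

Route 5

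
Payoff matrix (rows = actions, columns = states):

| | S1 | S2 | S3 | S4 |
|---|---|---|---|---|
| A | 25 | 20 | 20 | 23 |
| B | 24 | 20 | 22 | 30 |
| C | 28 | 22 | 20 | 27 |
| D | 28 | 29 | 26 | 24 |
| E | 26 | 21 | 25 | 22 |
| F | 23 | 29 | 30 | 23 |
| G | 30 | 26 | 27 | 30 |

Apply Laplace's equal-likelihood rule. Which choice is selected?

Row averages: A=22, B=24, C=24.25, D=26.75, E=23.5, F=26.25, G=28.25
Highest average = 28.25 → G.

G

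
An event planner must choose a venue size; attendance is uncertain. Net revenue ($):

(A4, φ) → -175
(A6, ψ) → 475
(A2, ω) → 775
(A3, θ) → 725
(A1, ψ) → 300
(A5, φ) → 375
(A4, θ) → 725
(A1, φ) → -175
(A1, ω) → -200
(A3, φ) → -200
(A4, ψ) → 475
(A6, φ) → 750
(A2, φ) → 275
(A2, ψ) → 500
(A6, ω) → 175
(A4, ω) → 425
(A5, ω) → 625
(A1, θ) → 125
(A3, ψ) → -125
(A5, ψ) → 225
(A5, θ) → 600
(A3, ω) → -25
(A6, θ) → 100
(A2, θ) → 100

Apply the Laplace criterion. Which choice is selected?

Row averages: A1=12.5, A2=412.5, A3=93.75, A4=362.5, A5=456.25, A6=375
Highest average = 456.25 → A5.

A5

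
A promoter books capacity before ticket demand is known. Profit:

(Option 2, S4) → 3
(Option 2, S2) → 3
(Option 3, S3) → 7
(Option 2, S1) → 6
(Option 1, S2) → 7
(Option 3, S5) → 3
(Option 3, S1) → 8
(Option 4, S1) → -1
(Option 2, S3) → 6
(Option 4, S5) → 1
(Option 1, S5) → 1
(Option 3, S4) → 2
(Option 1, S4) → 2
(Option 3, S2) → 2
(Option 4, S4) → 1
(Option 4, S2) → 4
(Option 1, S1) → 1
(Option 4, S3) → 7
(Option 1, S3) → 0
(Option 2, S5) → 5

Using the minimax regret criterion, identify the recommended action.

Option 2

Column bests: S1=8, S2=7, S3=7, S4=3, S5=5.
Option 1 regrets: 7, 0, 7, 1, 4 → max 7
Option 2 regrets: 2, 4, 1, 0, 0 → max 4
Option 3 regrets: 0, 5, 0, 1, 2 → max 5
Option 4 regrets: 9, 3, 0, 2, 4 → max 9
Smallest max regret = 4 → Option 2.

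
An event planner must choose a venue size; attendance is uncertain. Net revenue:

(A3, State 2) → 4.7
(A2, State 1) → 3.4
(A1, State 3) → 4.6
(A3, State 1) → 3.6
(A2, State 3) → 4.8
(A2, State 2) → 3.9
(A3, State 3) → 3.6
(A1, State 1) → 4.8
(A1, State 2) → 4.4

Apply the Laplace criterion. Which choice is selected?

A1

Row averages: A1=4.6, A2=121/30, A3=119/30
Highest average = 4.6 → A1.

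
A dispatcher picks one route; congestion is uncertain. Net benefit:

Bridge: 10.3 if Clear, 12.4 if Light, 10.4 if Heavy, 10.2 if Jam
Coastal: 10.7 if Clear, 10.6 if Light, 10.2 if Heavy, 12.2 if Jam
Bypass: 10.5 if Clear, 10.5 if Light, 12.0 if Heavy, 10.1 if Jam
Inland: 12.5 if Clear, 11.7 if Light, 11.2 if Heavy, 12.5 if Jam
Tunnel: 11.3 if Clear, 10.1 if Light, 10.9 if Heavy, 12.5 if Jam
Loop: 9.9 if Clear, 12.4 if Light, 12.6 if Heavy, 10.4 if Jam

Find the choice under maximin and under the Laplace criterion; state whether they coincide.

Row minima: Bridge=10.2, Coastal=10.2, Bypass=10.1, Inland=11.2, Tunnel=10.1, Loop=9.9
Best worst-case = 11.2 → Inland.
Row averages: Bridge=10.825, Coastal=10.925, Bypass=10.775, Inland=11.975, Tunnel=11.2, Loop=11.325
Highest average = 11.975 → Inland.

maximin → Inland; laplace → Inland (agree)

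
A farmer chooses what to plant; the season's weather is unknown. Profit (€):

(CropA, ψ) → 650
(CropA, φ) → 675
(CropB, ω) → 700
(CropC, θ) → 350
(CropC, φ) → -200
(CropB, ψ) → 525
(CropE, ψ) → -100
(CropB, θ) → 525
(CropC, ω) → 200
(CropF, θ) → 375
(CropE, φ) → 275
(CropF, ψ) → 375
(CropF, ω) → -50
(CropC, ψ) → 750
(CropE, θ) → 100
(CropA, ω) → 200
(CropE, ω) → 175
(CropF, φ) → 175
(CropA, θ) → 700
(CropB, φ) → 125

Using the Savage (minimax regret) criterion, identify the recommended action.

Column bests: θ=700, φ=675, ψ=750, ω=700.
CropE regrets: 600, 400, 850, 525 → max 850
CropB regrets: 175, 550, 225, 0 → max 550
CropC regrets: 350, 875, 0, 500 → max 875
CropA regrets: 0, 0, 100, 500 → max 500
CropF regrets: 325, 500, 375, 750 → max 750
Smallest max regret = 500 → CropA.

CropA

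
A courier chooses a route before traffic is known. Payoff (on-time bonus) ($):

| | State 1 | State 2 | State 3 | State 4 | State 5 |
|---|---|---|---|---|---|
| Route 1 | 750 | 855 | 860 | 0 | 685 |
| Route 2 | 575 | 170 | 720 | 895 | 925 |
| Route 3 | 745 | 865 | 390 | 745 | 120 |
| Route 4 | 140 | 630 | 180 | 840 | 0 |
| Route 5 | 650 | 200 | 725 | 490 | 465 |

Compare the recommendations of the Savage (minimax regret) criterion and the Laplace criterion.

minimax regret → Route 5; laplace → Route 2 (disagree)

Column bests: State 1=750, State 2=865, State 3=860, State 4=895, State 5=925.
Route 1 regrets: 0, 10, 0, 895, 240 → max 895
Route 2 regrets: 175, 695, 140, 0, 0 → max 695
Route 3 regrets: 5, 0, 470, 150, 805 → max 805
Route 4 regrets: 610, 235, 680, 55, 925 → max 925
Route 5 regrets: 100, 665, 135, 405, 460 → max 665
Smallest max regret = 665 → Route 5.
Row averages: Route 1=630, Route 2=657, Route 3=573, Route 4=358, Route 5=506
Highest average = 657 → Route 2.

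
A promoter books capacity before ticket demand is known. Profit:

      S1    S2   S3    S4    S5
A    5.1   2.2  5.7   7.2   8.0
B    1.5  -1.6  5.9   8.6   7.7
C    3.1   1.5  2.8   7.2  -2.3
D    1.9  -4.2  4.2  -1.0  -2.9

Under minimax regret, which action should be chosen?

Column bests: S1=5.1, S2=2.2, S3=5.9, S4=8.6, S5=8.0.
A regrets: 0.0, 0.0, 0.2, 1.4, 0.0 → max 1.4
B regrets: 3.6, 3.8, 0.0, 0.0, 0.3 → max 3.8
C regrets: 2.0, 0.7, 3.1, 1.4, 10.3 → max 10.3
D regrets: 3.2, 6.4, 1.7, 9.6, 10.9 → max 10.9
Smallest max regret = 1.4 → A.

A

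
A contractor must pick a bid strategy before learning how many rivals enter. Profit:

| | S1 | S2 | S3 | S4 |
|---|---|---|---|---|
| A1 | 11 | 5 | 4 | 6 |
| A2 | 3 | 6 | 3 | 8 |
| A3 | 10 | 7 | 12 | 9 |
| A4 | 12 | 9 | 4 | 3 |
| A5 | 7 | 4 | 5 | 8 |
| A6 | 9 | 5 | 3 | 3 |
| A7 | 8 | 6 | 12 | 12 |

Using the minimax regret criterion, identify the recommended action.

Column bests: S1=12, S2=9, S3=12, S4=12.
A1 regrets: 1, 4, 8, 6 → max 8
A2 regrets: 9, 3, 9, 4 → max 9
A3 regrets: 2, 2, 0, 3 → max 3
A4 regrets: 0, 0, 8, 9 → max 9
A5 regrets: 5, 5, 7, 4 → max 7
A6 regrets: 3, 4, 9, 9 → max 9
A7 regrets: 4, 3, 0, 0 → max 4
Smallest max regret = 3 → A3.

A3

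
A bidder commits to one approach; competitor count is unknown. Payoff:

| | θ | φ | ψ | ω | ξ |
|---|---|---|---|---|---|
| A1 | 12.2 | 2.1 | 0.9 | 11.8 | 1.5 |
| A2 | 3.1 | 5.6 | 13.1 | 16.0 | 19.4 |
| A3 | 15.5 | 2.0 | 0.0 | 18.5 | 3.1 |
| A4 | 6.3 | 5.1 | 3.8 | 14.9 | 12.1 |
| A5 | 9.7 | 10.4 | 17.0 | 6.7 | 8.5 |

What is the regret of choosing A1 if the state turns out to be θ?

3.3

Best payoff under θ is 15.5.
Regret = 15.5 − 12.2 = 3.3.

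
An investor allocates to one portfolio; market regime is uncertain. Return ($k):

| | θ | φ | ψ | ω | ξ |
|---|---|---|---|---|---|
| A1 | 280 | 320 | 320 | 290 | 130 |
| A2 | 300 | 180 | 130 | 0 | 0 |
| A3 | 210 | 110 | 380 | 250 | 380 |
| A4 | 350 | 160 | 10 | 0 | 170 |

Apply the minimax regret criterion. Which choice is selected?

Column bests: θ=350, φ=320, ψ=380, ω=290, ξ=380.
A1 regrets: 70, 0, 60, 0, 250 → max 250
A2 regrets: 50, 140, 250, 290, 380 → max 380
A3 regrets: 140, 210, 0, 40, 0 → max 210
A4 regrets: 0, 160, 370, 290, 210 → max 370
Smallest max regret = 210 → A3.

A3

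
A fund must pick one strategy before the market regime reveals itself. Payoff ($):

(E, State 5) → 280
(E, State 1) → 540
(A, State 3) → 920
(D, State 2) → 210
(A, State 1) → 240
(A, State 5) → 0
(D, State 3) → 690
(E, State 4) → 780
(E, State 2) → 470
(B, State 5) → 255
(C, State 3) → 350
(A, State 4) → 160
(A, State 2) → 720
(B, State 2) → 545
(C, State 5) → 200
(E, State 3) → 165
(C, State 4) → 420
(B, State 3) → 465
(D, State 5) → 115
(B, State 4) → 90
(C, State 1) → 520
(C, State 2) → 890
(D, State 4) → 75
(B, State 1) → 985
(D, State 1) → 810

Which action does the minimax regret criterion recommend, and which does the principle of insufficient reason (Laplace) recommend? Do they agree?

minimax regret → C; laplace → C (agree)

Column bests: State 1=985, State 2=890, State 3=920, State 4=780, State 5=280.
A regrets: 745, 170, 0, 620, 280 → max 745
B regrets: 0, 345, 455, 690, 25 → max 690
C regrets: 465, 0, 570, 360, 80 → max 570
D regrets: 175, 680, 230, 705, 165 → max 705
E regrets: 445, 420, 755, 0, 0 → max 755
Smallest max regret = 570 → C.
Row averages: A=408, B=468, C=476, D=380, E=447
Highest average = 476 → C.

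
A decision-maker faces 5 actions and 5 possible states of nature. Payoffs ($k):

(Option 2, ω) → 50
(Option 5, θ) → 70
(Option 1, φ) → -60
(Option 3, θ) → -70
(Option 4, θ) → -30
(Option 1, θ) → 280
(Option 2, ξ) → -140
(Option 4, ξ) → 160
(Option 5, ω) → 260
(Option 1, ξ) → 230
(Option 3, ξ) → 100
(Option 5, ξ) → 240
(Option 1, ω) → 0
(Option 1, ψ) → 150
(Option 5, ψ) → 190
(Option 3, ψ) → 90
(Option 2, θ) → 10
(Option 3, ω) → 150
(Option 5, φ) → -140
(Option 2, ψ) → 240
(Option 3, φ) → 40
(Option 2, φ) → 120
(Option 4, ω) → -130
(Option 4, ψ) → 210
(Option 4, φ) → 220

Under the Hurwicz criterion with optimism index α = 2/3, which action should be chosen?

Option 1

Option 1: 2/3·280 + 1/3·(-60) = 500/3
Option 2: 2/3·240 + 1/3·(-140) = 340/3
Option 3: 2/3·150 + 1/3·(-70) = 230/3
Option 4: 2/3·220 + 1/3·(-130) = 310/3
Option 5: 2/3·260 + 1/3·(-140) = 380/3
Highest Hurwicz score = 500/3 → Option 1.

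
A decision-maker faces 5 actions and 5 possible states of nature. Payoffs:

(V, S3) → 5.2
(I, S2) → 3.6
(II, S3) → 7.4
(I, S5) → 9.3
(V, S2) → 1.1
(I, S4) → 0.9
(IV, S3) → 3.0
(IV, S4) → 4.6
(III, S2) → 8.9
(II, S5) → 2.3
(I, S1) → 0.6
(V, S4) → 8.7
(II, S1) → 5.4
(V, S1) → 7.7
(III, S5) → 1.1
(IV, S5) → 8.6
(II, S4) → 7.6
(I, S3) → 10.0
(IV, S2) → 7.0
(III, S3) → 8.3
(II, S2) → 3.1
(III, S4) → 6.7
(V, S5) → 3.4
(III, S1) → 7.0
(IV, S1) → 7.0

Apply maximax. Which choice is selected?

Row maxima: I=10.0, II=7.6, III=8.9, IV=8.6, V=8.7
Best best-case = 10.0 → I.

I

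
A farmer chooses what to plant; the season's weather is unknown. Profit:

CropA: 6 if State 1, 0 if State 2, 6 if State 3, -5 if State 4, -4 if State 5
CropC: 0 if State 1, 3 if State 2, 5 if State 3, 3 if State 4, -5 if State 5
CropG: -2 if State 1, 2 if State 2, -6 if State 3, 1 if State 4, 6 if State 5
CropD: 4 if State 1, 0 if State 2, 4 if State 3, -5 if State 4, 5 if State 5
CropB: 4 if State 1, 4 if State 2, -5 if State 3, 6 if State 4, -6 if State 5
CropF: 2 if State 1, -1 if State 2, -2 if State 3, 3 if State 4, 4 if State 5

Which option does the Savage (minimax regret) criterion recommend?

Column bests: State 1=6, State 2=4, State 3=6, State 4=6, State 5=6.
CropA regrets: 0, 4, 0, 11, 10 → max 11
CropC regrets: 6, 1, 1, 3, 11 → max 11
CropG regrets: 8, 2, 12, 5, 0 → max 12
CropD regrets: 2, 4, 2, 11, 1 → max 11
CropB regrets: 2, 0, 11, 0, 12 → max 12
CropF regrets: 4, 5, 8, 3, 2 → max 8
Smallest max regret = 8 → CropF.

CropF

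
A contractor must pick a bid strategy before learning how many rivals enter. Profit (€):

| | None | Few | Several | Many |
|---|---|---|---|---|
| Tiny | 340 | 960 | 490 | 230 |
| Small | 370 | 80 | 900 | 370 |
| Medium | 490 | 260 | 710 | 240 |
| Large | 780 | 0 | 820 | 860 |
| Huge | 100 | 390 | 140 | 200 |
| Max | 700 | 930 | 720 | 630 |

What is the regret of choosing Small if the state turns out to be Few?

Best payoff under Few is 960.
Regret = 960 − 80 = 880.

880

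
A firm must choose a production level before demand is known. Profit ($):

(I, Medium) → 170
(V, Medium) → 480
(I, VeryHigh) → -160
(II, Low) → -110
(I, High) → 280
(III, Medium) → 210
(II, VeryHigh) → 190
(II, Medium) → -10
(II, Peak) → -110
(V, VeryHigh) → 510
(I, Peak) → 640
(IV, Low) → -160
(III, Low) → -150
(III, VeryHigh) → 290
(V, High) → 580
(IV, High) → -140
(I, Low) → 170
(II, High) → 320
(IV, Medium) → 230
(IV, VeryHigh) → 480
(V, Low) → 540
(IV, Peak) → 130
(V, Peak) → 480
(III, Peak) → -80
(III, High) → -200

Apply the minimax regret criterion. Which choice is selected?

Column bests: Low=540, Medium=480, High=580, VeryHigh=510, Peak=640.
I regrets: 370, 310, 300, 670, 0 → max 670
II regrets: 650, 490, 260, 320, 750 → max 750
III regrets: 690, 270, 780, 220, 720 → max 780
IV regrets: 700, 250, 720, 30, 510 → max 720
V regrets: 0, 0, 0, 0, 160 → max 160
Smallest max regret = 160 → V.

V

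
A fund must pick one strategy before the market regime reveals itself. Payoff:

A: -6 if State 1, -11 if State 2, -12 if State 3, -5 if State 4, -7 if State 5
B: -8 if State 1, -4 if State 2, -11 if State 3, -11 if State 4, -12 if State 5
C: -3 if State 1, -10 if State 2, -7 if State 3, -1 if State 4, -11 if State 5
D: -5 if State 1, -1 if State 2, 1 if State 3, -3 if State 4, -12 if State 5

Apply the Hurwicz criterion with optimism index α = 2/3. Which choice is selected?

D

A: 2/3·(-5) + 1/3·(-12) = -22/3
B: 2/3·(-4) + 1/3·(-12) = -20/3
C: 2/3·(-1) + 1/3·(-11) = -13/3
D: 2/3·1 + 1/3·(-12) = -10/3
Highest Hurwicz score = -10/3 → D.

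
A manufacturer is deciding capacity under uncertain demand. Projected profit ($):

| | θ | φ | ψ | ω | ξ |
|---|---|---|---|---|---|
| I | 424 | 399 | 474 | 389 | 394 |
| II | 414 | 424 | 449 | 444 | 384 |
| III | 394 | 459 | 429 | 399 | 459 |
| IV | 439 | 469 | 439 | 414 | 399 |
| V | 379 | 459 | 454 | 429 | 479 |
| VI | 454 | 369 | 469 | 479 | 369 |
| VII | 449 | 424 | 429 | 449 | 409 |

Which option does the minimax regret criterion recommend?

Column bests: θ=454, φ=469, ψ=474, ω=479, ξ=479.
I regrets: 30, 70, 0, 90, 85 → max 90
II regrets: 40, 45, 25, 35, 95 → max 95
III regrets: 60, 10, 45, 80, 20 → max 80
IV regrets: 15, 0, 35, 65, 80 → max 80
V regrets: 75, 10, 20, 50, 0 → max 75
VI regrets: 0, 100, 5, 0, 110 → max 110
VII regrets: 5, 45, 45, 30, 70 → max 70
Smallest max regret = 70 → VII.

VII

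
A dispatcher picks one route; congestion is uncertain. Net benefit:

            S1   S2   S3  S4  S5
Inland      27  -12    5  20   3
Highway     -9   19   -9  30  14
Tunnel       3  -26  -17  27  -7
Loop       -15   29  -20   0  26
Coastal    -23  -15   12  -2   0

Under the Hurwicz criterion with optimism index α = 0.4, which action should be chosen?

Highway

Inland: 0.4·27 + 0.6·(-12) = 3.6
Highway: 0.4·30 + 0.6·(-9) = 6.6
Tunnel: 0.4·27 + 0.6·(-26) = -4.8
Loop: 0.4·29 + 0.6·(-20) = -0.4
Coastal: 0.4·12 + 0.6·(-23) = -9
Highest Hurwicz score = 6.6 → Highway.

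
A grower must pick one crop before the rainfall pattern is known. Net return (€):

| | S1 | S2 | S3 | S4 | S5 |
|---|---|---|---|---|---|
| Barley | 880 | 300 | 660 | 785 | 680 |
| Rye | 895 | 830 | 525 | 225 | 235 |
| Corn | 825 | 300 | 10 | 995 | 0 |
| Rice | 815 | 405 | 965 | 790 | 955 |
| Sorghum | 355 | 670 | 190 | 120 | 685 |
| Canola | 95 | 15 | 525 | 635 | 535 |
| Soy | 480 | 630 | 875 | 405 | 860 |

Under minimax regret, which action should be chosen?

Column bests: S1=895, S2=830, S3=965, S4=995, S5=955.
Barley regrets: 15, 530, 305, 210, 275 → max 530
Rye regrets: 0, 0, 440, 770, 720 → max 770
Corn regrets: 70, 530, 955, 0, 955 → max 955
Rice regrets: 80, 425, 0, 205, 0 → max 425
Sorghum regrets: 540, 160, 775, 875, 270 → max 875
Canola regrets: 800, 815, 440, 360, 420 → max 815
Soy regrets: 415, 200, 90, 590, 95 → max 590
Smallest max regret = 425 → Rice.

Rice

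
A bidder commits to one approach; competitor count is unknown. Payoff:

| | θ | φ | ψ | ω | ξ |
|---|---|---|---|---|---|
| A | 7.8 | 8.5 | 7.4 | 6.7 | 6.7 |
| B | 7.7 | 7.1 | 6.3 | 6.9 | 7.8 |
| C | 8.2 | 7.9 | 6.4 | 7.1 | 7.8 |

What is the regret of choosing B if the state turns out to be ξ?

0.0

Best payoff under ξ is 7.8.
Regret = 7.8 − 7.8 = 0.0.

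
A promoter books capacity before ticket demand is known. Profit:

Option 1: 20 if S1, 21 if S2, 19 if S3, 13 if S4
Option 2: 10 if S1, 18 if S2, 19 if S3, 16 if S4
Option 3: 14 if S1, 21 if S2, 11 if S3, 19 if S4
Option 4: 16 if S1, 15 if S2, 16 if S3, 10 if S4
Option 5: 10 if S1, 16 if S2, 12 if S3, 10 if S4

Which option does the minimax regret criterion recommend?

Column bests: S1=20, S2=21, S3=19, S4=19.
Option 1 regrets: 0, 0, 0, 6 → max 6
Option 2 regrets: 10, 3, 0, 3 → max 10
Option 3 regrets: 6, 0, 8, 0 → max 8
Option 4 regrets: 4, 6, 3, 9 → max 9
Option 5 regrets: 10, 5, 7, 9 → max 10
Smallest max regret = 6 → Option 1.

Option 1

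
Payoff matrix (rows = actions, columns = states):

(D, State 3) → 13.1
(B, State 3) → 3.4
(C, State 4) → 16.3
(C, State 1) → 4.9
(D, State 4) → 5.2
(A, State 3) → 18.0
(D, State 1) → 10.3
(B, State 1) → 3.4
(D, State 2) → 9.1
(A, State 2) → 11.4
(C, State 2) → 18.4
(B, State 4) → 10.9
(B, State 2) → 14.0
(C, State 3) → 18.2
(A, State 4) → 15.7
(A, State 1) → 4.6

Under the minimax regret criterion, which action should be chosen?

Column bests: State 1=10.3, State 2=18.4, State 3=18.2, State 4=16.3.
A regrets: 5.7, 7.0, 0.2, 0.6 → max 7.0
B regrets: 6.9, 4.4, 14.8, 5.4 → max 14.8
C regrets: 5.4, 0.0, 0.0, 0.0 → max 5.4
D regrets: 0.0, 9.3, 5.1, 11.1 → max 11.1
Smallest max regret = 5.4 → C.

C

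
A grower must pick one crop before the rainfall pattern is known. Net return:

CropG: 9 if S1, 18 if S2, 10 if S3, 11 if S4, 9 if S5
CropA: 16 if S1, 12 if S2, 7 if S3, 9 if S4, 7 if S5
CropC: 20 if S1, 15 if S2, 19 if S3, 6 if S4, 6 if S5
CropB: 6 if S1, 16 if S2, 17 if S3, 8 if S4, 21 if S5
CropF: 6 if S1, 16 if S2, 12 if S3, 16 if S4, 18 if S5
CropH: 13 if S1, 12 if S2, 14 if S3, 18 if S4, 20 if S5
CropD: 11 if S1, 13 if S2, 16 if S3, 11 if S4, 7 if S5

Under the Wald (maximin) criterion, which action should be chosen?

CropH

Row minima: CropG=9, CropA=7, CropC=6, CropB=6, CropF=6, CropH=12, CropD=7
Best worst-case = 12 → CropH.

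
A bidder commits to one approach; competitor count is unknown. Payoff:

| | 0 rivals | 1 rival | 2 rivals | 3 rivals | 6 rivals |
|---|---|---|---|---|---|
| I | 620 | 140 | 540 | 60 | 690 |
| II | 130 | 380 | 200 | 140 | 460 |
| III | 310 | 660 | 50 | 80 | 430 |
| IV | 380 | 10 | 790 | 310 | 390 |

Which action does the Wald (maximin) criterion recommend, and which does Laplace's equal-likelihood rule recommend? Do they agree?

Row minima: I=60, II=130, III=50, IV=10
Best worst-case = 130 → II.
Row averages: I=410, II=262, III=306, IV=376
Highest average = 410 → I.

maximin → II; laplace → I (disagree)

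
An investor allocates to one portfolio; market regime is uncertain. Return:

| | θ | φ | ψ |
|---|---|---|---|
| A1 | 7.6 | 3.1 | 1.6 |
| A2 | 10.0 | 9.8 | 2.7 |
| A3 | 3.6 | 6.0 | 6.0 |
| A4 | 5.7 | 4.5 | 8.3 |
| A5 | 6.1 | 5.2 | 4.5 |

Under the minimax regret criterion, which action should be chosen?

Column bests: θ=10.0, φ=9.8, ψ=8.3.
A1 regrets: 2.4, 6.7, 6.7 → max 6.7
A2 regrets: 0.0, 0.0, 5.6 → max 5.6
A3 regrets: 6.4, 3.8, 2.3 → max 6.4
A4 regrets: 4.3, 5.3, 0.0 → max 5.3
A5 regrets: 3.9, 4.6, 3.8 → max 4.6
Smallest max regret = 4.6 → A5.

A5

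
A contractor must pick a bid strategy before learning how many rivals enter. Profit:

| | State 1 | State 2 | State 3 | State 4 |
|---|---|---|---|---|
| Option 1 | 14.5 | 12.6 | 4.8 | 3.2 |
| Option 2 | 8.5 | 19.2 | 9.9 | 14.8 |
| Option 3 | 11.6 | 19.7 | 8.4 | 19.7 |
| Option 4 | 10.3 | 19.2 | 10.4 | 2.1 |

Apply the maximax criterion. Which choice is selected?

Option 3

Row maxima: Option 1=14.5, Option 2=19.2, Option 3=19.7, Option 4=19.2
Best best-case = 19.7 → Option 3.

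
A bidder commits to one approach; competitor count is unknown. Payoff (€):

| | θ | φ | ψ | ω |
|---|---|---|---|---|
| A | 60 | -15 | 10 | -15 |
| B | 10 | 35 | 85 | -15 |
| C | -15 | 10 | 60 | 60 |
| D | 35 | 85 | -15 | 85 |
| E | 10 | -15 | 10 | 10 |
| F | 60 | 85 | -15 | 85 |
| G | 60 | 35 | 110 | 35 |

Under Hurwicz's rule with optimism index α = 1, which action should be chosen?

A: 1·60 + 0·(-15) = 60
B: 1·85 + 0·(-15) = 85
C: 1·60 + 0·(-15) = 60
D: 1·85 + 0·(-15) = 85
E: 1·10 + 0·(-15) = 10
F: 1·85 + 0·(-15) = 85
G: 1·110 + 0·35 = 110
Highest Hurwicz score = 110 → G.

G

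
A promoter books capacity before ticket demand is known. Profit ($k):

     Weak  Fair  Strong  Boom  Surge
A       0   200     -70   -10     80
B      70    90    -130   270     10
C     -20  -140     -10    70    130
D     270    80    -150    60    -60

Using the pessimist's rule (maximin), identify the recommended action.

Row minima: A=-70, B=-130, C=-140, D=-150
Best worst-case = -70 → A.

A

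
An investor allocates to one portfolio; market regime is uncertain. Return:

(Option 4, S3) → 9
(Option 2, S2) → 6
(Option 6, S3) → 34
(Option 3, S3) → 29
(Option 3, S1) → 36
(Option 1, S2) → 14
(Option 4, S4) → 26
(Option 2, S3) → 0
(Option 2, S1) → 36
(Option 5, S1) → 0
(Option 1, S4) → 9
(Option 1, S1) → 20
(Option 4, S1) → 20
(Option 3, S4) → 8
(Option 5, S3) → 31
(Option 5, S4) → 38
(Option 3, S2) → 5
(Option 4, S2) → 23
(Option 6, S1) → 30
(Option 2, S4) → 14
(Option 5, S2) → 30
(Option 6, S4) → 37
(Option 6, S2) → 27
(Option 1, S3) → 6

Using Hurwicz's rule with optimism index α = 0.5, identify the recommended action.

Option 1: 0.5·20 + 0.5·6 = 13
Option 2: 0.5·36 + 0.5·0 = 18
Option 3: 0.5·36 + 0.5·5 = 20.5
Option 4: 0.5·26 + 0.5·9 = 17.5
Option 5: 0.5·38 + 0.5·0 = 19
Option 6: 0.5·37 + 0.5·27 = 32
Highest Hurwicz score = 32 → Option 6.

Option 6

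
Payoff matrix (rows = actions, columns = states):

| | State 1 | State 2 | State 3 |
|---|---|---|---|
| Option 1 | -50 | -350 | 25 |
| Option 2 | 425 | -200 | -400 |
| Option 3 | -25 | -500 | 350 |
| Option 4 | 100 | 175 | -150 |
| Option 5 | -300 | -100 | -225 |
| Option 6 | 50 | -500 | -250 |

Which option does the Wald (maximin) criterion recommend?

Option 4

Row minima: Option 1=-350, Option 2=-400, Option 3=-500, Option 4=-150, Option 5=-300, Option 6=-500
Best worst-case = -150 → Option 4.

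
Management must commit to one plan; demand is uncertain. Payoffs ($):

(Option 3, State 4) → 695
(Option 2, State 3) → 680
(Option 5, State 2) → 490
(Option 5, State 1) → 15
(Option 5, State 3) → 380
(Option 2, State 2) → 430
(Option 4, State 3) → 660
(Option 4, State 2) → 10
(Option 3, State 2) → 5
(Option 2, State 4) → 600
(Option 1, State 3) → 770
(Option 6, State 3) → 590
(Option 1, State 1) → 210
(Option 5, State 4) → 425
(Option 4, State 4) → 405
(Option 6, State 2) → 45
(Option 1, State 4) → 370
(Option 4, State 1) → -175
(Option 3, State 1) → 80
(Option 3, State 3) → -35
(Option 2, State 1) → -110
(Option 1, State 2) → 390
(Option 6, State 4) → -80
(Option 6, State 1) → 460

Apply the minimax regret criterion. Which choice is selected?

Option 1

Column bests: State 1=460, State 2=490, State 3=770, State 4=695.
Option 1 regrets: 250, 100, 0, 325 → max 325
Option 2 regrets: 570, 60, 90, 95 → max 570
Option 3 regrets: 380, 485, 805, 0 → max 805
Option 4 regrets: 635, 480, 110, 290 → max 635
Option 5 regrets: 445, 0, 390, 270 → max 445
Option 6 regrets: 0, 445, 180, 775 → max 775
Smallest max regret = 325 → Option 1.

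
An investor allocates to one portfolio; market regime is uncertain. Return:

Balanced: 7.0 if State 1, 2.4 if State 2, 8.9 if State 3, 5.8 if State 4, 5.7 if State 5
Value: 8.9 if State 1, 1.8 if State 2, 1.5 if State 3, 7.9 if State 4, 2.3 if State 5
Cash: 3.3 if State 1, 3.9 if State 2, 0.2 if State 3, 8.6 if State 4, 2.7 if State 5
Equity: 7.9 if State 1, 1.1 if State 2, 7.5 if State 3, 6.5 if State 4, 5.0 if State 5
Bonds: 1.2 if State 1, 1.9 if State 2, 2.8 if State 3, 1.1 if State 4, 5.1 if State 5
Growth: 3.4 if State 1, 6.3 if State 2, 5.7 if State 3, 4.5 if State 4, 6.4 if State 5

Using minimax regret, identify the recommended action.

Column bests: State 1=8.9, State 2=6.3, State 3=8.9, State 4=8.6, State 5=6.4.
Balanced regrets: 1.9, 3.9, 0.0, 2.8, 0.7 → max 3.9
Value regrets: 0.0, 4.5, 7.4, 0.7, 4.1 → max 7.4
Cash regrets: 5.6, 2.4, 8.7, 0.0, 3.7 → max 8.7
Equity regrets: 1.0, 5.2, 1.4, 2.1, 1.4 → max 5.2
Bonds regrets: 7.7, 4.4, 6.1, 7.5, 1.3 → max 7.7
Growth regrets: 5.5, 0.0, 3.2, 4.1, 0.0 → max 5.5
Smallest max regret = 3.9 → Balanced.

Balanced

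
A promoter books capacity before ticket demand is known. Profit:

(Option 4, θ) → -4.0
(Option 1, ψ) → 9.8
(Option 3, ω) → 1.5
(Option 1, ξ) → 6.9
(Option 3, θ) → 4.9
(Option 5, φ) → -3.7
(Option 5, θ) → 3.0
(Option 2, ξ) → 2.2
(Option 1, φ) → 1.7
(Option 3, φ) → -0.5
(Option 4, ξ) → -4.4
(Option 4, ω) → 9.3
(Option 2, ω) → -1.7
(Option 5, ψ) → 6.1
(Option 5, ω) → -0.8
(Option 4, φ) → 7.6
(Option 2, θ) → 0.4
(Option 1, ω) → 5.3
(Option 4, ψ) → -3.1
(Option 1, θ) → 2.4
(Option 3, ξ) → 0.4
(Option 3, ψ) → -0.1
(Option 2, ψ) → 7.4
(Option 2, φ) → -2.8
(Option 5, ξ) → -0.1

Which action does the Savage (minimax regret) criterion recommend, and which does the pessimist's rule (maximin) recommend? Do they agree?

minimax regret → Option 1; maximin → Option 1 (agree)

Column bests: θ=4.9, φ=7.6, ψ=9.8, ω=9.3, ξ=6.9.
Option 1 regrets: 2.5, 5.9, 0.0, 4.0, 0.0 → max 5.9
Option 2 regrets: 4.5, 10.4, 2.4, 11.0, 4.7 → max 11.0
Option 3 regrets: 0.0, 8.1, 9.9, 7.8, 6.5 → max 9.9
Option 4 regrets: 8.9, 0.0, 12.9, 0.0, 11.3 → max 12.9
Option 5 regrets: 1.9, 11.3, 3.7, 10.1, 7.0 → max 11.3
Smallest max regret = 5.9 → Option 1.
Row minima: Option 1=1.7, Option 2=-2.8, Option 3=-0.5, Option 4=-4.4, Option 5=-3.7
Best worst-case = 1.7 → Option 1.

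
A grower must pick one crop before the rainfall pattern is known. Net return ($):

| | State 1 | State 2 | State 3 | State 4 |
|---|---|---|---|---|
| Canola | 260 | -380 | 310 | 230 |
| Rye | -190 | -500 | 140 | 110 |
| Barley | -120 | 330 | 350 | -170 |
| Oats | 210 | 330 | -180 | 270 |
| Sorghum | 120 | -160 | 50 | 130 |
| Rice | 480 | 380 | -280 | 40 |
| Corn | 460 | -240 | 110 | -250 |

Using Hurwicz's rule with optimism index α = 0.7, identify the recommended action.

Rice

Canola: 0.7·310 + 0.3·(-380) = 103
Rye: 0.7·140 + 0.3·(-500) = -52
Barley: 0.7·350 + 0.3·(-170) = 194
Oats: 0.7·330 + 0.3·(-180) = 177
Sorghum: 0.7·130 + 0.3·(-160) = 43
Rice: 0.7·480 + 0.3·(-280) = 252
Corn: 0.7·460 + 0.3·(-250) = 247
Highest Hurwicz score = 252 → Rice.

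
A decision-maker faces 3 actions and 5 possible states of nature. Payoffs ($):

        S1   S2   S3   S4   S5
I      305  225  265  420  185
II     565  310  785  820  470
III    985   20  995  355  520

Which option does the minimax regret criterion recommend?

II

Column bests: S1=985, S2=310, S3=995, S4=820, S5=520.
I regrets: 680, 85, 730, 400, 335 → max 730
II regrets: 420, 0, 210, 0, 50 → max 420
III regrets: 0, 290, 0, 465, 0 → max 465
Smallest max regret = 420 → II.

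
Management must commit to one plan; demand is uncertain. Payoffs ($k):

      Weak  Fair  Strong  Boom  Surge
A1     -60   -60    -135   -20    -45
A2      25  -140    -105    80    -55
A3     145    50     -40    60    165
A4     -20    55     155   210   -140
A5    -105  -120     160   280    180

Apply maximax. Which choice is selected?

A5

Row maxima: A1=-20, A2=80, A3=165, A4=210, A5=280
Best best-case = 280 → A5.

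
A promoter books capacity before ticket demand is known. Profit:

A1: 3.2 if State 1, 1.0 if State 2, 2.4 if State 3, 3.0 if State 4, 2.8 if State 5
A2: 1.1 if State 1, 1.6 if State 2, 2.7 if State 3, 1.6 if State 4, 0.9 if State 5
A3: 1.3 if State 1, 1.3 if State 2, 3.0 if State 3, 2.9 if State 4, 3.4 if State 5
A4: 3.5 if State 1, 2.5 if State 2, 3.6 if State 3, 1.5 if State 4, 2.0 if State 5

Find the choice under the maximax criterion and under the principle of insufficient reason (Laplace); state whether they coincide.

maximax → A4; laplace → A4 (agree)

Row maxima: A1=3.2, A2=2.7, A3=3.4, A4=3.6
Best best-case = 3.6 → A4.
Row averages: A1=2.48, A2=1.58, A3=2.38, A4=2.62
Highest average = 2.62 → A4.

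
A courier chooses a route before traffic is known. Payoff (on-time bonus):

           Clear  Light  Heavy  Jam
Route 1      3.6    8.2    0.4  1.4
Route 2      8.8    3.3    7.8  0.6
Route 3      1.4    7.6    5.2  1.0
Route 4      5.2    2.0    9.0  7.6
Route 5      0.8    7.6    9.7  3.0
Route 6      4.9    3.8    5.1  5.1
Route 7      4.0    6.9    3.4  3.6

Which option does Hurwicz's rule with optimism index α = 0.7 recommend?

Route 5

Route 1: 0.7·8.2 + 0.3·0.4 = 5.86
Route 2: 0.7·8.8 + 0.3·0.6 = 6.34
Route 3: 0.7·7.6 + 0.3·1.0 = 5.62
Route 4: 0.7·9.0 + 0.3·2.0 = 6.9
Route 5: 0.7·9.7 + 0.3·0.8 = 7.03
Route 6: 0.7·5.1 + 0.3·3.8 = 4.71
Route 7: 0.7·6.9 + 0.3·3.4 = 5.85
Highest Hurwicz score = 7.03 → Route 5.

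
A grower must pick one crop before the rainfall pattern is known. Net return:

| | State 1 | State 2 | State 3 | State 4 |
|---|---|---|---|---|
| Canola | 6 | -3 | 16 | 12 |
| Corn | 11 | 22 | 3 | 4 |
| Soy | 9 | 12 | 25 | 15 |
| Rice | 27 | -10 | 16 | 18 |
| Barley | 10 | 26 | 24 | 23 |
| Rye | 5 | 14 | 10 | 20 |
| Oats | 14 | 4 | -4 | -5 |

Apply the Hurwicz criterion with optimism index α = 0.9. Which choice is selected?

Barley

Canola: 0.9·16 + 0.1·(-3) = 14.1
Corn: 0.9·22 + 0.1·3 = 20.1
Soy: 0.9·25 + 0.1·9 = 23.4
Rice: 0.9·27 + 0.1·(-10) = 23.3
Barley: 0.9·26 + 0.1·10 = 24.4
Rye: 0.9·20 + 0.1·5 = 18.5
Oats: 0.9·14 + 0.1·(-5) = 12.1
Highest Hurwicz score = 24.4 → Barley.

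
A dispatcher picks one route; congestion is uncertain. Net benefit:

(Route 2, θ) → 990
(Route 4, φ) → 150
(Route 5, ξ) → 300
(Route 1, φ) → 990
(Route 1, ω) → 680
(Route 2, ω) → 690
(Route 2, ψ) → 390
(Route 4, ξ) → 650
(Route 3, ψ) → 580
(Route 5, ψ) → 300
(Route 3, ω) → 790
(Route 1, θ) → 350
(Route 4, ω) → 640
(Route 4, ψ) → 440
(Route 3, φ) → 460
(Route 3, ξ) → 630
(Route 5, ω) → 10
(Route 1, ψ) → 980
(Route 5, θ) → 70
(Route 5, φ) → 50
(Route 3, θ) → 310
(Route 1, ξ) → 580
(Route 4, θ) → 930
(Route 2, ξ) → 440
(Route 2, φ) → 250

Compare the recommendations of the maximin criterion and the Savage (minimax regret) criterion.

Row minima: Route 1=350, Route 2=250, Route 3=310, Route 4=150, Route 5=10
Best worst-case = 350 → Route 1.
Column bests: θ=990, φ=990, ψ=980, ω=790, ξ=650.
Route 1 regrets: 640, 0, 0, 110, 70 → max 640
Route 2 regrets: 0, 740, 590, 100, 210 → max 740
Route 3 regrets: 680, 530, 400, 0, 20 → max 680
Route 4 regrets: 60, 840, 540, 150, 0 → max 840
Route 5 regrets: 920, 940, 680, 780, 350 → max 940
Smallest max regret = 640 → Route 1.

maximin → Route 1; minimax regret → Route 1 (agree)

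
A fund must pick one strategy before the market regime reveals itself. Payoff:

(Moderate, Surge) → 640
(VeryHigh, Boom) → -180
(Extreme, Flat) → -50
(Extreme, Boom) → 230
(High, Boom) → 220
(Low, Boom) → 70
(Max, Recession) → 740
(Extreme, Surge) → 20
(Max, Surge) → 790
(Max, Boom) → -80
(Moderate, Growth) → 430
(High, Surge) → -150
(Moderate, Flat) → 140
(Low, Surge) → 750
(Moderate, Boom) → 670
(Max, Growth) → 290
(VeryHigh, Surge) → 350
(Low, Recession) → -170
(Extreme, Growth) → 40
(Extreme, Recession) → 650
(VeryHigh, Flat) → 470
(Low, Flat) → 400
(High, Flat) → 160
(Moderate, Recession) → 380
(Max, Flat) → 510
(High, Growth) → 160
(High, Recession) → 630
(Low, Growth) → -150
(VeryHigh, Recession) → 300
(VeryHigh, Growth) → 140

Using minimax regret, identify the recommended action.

Column bests: Recession=740, Flat=510, Growth=430, Boom=670, Surge=790.
Low regrets: 910, 110, 580, 600, 40 → max 910
Moderate regrets: 360, 370, 0, 0, 150 → max 370
High regrets: 110, 350, 270, 450, 940 → max 940
VeryHigh regrets: 440, 40, 290, 850, 440 → max 850
Extreme regrets: 90, 560, 390, 440, 770 → max 770
Max regrets: 0, 0, 140, 750, 0 → max 750
Smallest max regret = 370 → Moderate.

Moderate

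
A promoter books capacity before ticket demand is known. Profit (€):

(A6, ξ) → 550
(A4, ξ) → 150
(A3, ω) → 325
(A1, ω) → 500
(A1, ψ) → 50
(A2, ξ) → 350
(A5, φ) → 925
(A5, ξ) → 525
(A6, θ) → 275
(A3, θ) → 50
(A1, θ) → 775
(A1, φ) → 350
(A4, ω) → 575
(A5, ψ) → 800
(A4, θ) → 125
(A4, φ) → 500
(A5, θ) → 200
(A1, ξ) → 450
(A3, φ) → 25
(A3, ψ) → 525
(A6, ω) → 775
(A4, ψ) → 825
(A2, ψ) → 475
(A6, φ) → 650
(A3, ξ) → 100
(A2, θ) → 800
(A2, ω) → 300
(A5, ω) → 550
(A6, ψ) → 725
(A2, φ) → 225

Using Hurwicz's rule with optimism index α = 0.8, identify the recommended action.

A5

A1: 0.8·775 + 0.2·50 = 630
A2: 0.8·800 + 0.2·225 = 685
A3: 0.8·525 + 0.2·25 = 425
A4: 0.8·825 + 0.2·125 = 685
A5: 0.8·925 + 0.2·200 = 780
A6: 0.8·775 + 0.2·275 = 675
Highest Hurwicz score = 780 → A5.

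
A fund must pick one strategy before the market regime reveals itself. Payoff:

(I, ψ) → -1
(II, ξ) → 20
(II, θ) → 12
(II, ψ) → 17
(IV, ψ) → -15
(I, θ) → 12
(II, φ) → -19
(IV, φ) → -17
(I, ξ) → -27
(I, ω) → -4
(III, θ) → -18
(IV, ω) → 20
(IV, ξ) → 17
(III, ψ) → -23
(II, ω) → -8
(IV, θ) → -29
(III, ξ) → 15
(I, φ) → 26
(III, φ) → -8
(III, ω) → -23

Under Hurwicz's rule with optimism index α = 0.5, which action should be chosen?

II

I: 0.5·26 + 0.5·(-27) = -0.5
II: 0.5·20 + 0.5·(-19) = 0.5
III: 0.5·15 + 0.5·(-23) = -4
IV: 0.5·20 + 0.5·(-29) = -4.5
Highest Hurwicz score = 0.5 → II.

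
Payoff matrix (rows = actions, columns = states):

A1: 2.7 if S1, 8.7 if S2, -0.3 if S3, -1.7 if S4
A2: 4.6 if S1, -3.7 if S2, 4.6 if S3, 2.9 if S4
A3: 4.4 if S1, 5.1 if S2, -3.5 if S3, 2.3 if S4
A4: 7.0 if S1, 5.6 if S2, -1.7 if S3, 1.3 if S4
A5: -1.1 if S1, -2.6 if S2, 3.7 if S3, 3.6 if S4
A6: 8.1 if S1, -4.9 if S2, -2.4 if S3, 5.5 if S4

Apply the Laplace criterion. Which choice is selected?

A4

Row averages: A1=2.35, A2=2.1, A3=2.075, A4=3.05, A5=0.9, A6=1.575
Highest average = 3.05 → A4.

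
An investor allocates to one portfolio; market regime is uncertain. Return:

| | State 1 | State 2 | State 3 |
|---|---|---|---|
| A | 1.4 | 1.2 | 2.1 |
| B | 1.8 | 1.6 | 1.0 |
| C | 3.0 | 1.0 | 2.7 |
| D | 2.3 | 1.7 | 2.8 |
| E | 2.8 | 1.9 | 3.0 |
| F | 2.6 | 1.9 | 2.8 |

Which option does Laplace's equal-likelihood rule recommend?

E

Row averages: A=47/30, B=22/15, C=67/30, D=34/15, E=77/30, F=73/30
Highest average = 77/30 → E.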